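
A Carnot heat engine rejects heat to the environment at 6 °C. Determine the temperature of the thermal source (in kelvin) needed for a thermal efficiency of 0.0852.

T_H ≈ 305.1 K

T_C = 6 °C → 6 + 273.15 = 279.15 K.
From η = 1 − T_C/T_H, solving for T_H gives T_H = T_C/(1 − η) = 279.15/(1 − 0.0852) = 305.1 K.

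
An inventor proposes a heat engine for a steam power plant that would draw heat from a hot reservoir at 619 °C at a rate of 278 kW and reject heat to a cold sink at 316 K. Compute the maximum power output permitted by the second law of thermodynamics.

T_H = 619 °C → 619 + 273.15 = 892.15 K.
The second-law ceiling is the Carnot efficiency, η_max = 1 − T_C/T_H = 1 − 316.00/892.15 = 0.6458.
W_max = η_max · Q_H = 0.6458 × 278 = 179.5 kW.

Ẇ_max ≈ 179.5 kW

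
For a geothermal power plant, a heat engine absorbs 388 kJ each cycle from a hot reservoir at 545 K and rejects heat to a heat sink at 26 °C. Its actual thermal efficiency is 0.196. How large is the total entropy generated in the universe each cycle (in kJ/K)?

ΔS_univ ≈ 0.331 kJ/K

T_C = 26 °C → 26 + 273.15 = 299.15 K.
W = η·Q_H = 0.196 × 388 = 76.05 kJ, so Q_C = Q_H − W = 312.0 kJ.
Entropy balance on the reservoirs: −Q_H/T_H = -0.7119 kJ/K, +Q_C/T_C = 1.043 kJ/K.
ΔS_univ = −Q_H/T_H + Q_C/T_C = 0.331 kJ/K (> 0, since η = 0.196 < η_Carnot = 0.451).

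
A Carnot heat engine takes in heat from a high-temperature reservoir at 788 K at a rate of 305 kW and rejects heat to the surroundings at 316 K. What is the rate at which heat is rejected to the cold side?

Q̇_C ≈ 122 kW

Carnot efficiency: η = 1 − T_C/T_H = 1 − 316.00/788.00 = 0.5990.
For a reversible cycle Q_C/Q_H = T_C/T_H, so Q_C = 305 × 316.00/788.00 = 122 kW.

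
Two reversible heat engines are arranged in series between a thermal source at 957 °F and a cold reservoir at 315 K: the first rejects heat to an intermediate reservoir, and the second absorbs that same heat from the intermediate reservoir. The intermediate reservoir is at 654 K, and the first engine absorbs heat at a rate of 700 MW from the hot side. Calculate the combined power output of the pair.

T_H = 957 °F → (957 − 32) × 5/9 = 513.89 °C = 787.04 K.
Two reversible stages in series are equivalent to a single Carnot engine between T_H and T_C, so η_total = 1 − T_C/T_H = 1 − 315.00/787.04 = 0.5998.
W_total = η_total · Q_H = 0.5998 × 700 = 420 MW.

Ẇ_total ≈ 420 MW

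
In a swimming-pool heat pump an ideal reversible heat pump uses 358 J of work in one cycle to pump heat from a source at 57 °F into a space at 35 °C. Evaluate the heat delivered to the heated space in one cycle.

T_H = 35 °C → 35 + 273.15 = 308.15 K.
T_C = 57 °F → (57 − 32) × 5/9 = 13.89 °C = 287.04 K.
The Carnot heat-pump COP is COP_HP = T_H/(T_H − T_C) = 308.15/21.11 = 14.5966.
Q_H = COP_HP · W = 14.5966 × 358 = 5230 J.

Q_H ≈ 5230 J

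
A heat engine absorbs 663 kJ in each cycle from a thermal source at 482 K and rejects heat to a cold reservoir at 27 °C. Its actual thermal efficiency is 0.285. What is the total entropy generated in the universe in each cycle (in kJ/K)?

ΔS_univ ≈ 0.204 kJ/K

T_C = 27 °C → 27 + 273.15 = 300.15 K.
W = η·Q_H = 0.285 × 663 = 189.0 kJ, so Q_C = Q_H − W = 474.0 kJ.
The hot reservoir loses entropy Q_H/T_H = 663/482.00 = 1.376 kJ/K; the cold reservoir gains Q_C/T_C = 474.0/300.15 = 1.579 kJ/K.
ΔS_univ = −Q_H/T_H + Q_C/T_C = 0.204 kJ/K (> 0, since η = 0.285 < η_Carnot = 0.377).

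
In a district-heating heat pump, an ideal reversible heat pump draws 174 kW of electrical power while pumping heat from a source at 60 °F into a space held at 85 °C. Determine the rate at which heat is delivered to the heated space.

Q̇_H ≈ 897.4 kW

T_H = 85 °C → 85 + 273.15 = 358.15 K.
T_C = 60 °F → (60 − 32) × 5/9 = 15.56 °C = 288.71 K.
The Carnot heat-pump COP is COP_HP = T_H/(T_H − T_C) = 358.15/69.44 = 5.1574.
Q_H = COP_HP · W = 5.1574 × 174 = 897.4 kW.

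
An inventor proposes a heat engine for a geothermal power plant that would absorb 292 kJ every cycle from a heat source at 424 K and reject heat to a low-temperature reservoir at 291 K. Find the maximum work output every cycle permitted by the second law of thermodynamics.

W_max ≈ 91.6 kJ

The second-law ceiling is the Carnot efficiency, η_max = 1 − T_C/T_H = 1 − 291.00/424.00 = 0.3137.
W_max = η_max · Q_H = 0.3137 × 292 = 91.6 kJ.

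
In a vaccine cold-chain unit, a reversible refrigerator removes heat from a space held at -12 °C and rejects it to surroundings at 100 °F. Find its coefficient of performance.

T_H = 100 °F → (100 − 32) × 5/9 = 37.78 °C = 310.93 K.
T_C = -12 °C → -12 + 273.15 = 261.15 K.
COP_R = T_C/(T_H − T_C) = 261.15/(310.93 − 261.15) = 5.246.

COP_R ≈ 5.246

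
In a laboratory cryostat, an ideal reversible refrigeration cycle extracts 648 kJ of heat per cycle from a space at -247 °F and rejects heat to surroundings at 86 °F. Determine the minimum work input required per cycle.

W_in ≈ 1015 kJ

T_H = 86 °F → (86 − 32) × 5/9 = 30.00 °C = 303.15 K.
T_C = -247 °F → (-247 − 32) × 5/9 = -155.00 °C = 118.15 K.
COP_R = T_C/(T_H − T_C) = 118.15/185.00 = 0.6386.
W = Q_C/COP_R = 648/0.6386 = 1015 kJ.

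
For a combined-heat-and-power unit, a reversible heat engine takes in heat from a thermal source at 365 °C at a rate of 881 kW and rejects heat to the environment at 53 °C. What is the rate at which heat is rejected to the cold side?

Q̇_C ≈ 450 kW

T_H = 365 °C → 365 + 273.15 = 638.15 K.
T_C = 53 °C → 53 + 273.15 = 326.15 K.
Carnot efficiency: η = 1 − T_C/T_H = 1 − 326.15/638.15 = 0.4889.
For a reversible cycle Q_C/Q_H = T_C/T_H, so Q_C = 881 × 326.15/638.15 = 450 kW.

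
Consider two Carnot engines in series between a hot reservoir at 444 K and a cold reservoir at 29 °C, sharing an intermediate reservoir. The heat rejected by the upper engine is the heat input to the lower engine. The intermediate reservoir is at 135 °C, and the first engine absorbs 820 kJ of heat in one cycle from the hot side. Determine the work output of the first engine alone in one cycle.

T_C = 29 °C → 29 + 273.15 = 302.15 K.
T_m = 135 °C → 135 + 273.15 = 408.15 K.
First-stage efficiency η₁ = 1 − T_m/T_H = 1 − 408.15/444.00 = 0.0807.
W₁ = η₁·Q_H = 0.0807 × 820 = 66.2 kJ.

W₁ ≈ 66.2 kJ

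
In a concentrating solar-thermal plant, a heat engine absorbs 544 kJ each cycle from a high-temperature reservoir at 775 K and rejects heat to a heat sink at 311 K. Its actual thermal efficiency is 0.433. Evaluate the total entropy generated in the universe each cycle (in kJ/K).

W = η·Q_H = 0.433 × 544 = 235.6 kJ, so Q_C = Q_H − W = 308.4 kJ.
The hot reservoir loses entropy Q_H/T_H = 544/775.00 = 0.7019 kJ/K; the cold reservoir gains Q_C/T_C = 308.4/311.00 = 0.9918 kJ/K.
ΔS_univ = −Q_H/T_H + Q_C/T_C = 0.2899 kJ/K (> 0, since η = 0.433 < η_Carnot = 0.599).

ΔS_univ ≈ 0.2899 kJ/K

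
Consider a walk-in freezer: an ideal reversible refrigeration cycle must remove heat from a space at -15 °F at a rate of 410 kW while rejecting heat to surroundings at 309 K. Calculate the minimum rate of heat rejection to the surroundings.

Q̇_H ≈ 512.8 kW

T_C = -15 °F → (-15 − 32) × 5/9 = -26.11 °C = 247.04 K.
For a reversible cycle Q_H/Q_C = T_H/T_C, so Q_H = Q_C·T_H/T_C = 410 × 309.00/247.04 = 512.8 kW.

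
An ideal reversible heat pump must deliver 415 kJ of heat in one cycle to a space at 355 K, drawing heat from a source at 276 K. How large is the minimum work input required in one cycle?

For a reversible heat pump, COP_HP = T_H/(T_H − T_C) = 355.00/79.00 = 4.4937.
W = Q_H/COP_HP = 415/4.4937 = 92.35 kJ.

W_in ≈ 92.35 kJ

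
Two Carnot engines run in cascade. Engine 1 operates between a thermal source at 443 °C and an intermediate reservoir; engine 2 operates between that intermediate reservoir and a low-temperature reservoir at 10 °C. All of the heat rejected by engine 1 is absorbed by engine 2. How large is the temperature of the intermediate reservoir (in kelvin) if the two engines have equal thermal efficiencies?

T_H = 443 °C → 443 + 273.15 = 716.15 K.
T_C = 10 °C → 10 + 273.15 = 283.15 K.
Equal efficiencies require 1 − T_m/T_H = 1 − T_C/T_m, i.e. T_m/T_H = T_C/T_m, so T_m = √(T_H·T_C) = √(716.15 × 283.15) = 450 K.

T_m ≈ 450 K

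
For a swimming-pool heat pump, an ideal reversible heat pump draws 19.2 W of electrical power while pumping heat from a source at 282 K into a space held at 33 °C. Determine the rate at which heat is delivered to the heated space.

T_H = 33 °C → 33 + 273.15 = 306.15 K.
Reversible heating COP: COP_HP = T_H/(T_H − T_C) = 306.15/24.15 = 12.6770.
Q_H = COP_HP · W = 12.6770 × 19.2 = 243 W.

Q̇_H ≈ 243 W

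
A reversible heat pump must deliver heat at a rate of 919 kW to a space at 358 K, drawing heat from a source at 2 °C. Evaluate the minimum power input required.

T_C = 2 °C → 2 + 273.15 = 275.15 K.
For a reversible heat pump, COP_HP = T_H/(T_H − T_C) = 358.00/82.85 = 4.3211.
W = Q_H/COP_HP = 919/4.3211 = 213 kW.

Ẇ_in ≈ 213 kW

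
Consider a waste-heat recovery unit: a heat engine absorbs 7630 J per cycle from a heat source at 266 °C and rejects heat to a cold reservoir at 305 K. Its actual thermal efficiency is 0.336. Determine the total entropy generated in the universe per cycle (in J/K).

ΔS_univ ≈ 2.46 J/K

T_H = 266 °C → 266 + 273.15 = 539.15 K.
W = η·Q_H = 0.336 × 7630 = 2564 J, so Q_C = Q_H − W = 5066 J.
Reservoir entropy changes: ΔS_H = −Q_H/T_H = −7630/539.15 = -14.15 J/K and ΔS_C = +Q_C/T_C = 5066/305.00 = 16.61 J/K.
ΔS_univ = −Q_H/T_H + Q_C/T_C = 2.46 J/K (> 0, since η = 0.336 < η_Carnot = 0.434).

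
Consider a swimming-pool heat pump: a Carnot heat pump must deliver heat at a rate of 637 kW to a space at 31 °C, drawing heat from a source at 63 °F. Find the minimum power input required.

Ẇ_in ≈ 28.86 kW

T_H = 31 °C → 31 + 273.15 = 304.15 K.
T_C = 63 °F → (63 − 32) × 5/9 = 17.22 °C = 290.37 K.
COP_HP = T_H/(T_H − T_C) = 304.15/13.78 = 22.0754.
W = Q_H/COP_HP = 637/22.0754 = 28.86 kW.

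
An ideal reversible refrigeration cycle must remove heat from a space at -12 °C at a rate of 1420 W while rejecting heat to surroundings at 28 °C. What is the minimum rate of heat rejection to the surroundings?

T_H = 28 °C → 28 + 273.15 = 301.15 K.
T_C = -12 °C → -12 + 273.15 = 261.15 K.
For a reversible cycle Q_H/Q_C = T_H/T_C, so Q_H = Q_C·T_H/T_C = 1420 × 301.15/261.15 = 1640 W.

Q̇_H ≈ 1640 W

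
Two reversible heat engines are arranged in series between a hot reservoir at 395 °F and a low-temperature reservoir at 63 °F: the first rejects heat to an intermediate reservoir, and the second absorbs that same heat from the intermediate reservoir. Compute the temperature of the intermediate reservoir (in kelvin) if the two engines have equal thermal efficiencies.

T_m ≈ 371 K

T_H = 395 °F → (395 − 32) × 5/9 = 201.67 °C = 474.82 K.
T_C = 63 °F → (63 − 32) × 5/9 = 17.22 °C = 290.37 K.
Equal efficiencies require 1 − T_m/T_H = 1 − T_C/T_m, i.e. T_m/T_H = T_C/T_m, so T_m = √(T_H·T_C) = √(474.82 × 290.37) = 371 K.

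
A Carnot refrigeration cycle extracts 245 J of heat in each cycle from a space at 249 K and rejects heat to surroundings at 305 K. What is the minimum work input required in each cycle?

W_in ≈ 55.10 J

For a reversible refrigerator, COP_R = T_C/(T_H − T_C) = 249.00/56.00 = 4.4464.
W = Q_C/COP_R = 245/4.4464 = 55.10 J.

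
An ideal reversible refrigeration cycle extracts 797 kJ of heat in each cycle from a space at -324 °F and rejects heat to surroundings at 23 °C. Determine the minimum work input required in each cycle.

T_H = 23 °C → 23 + 273.15 = 296.15 K.
T_C = -324 °F → (-324 − 32) × 5/9 = -197.78 °C = 75.37 K.
Carnot COP: COP_R = T_C/(T_H − T_C) = 75.37/220.78 = 0.3414.
W = Q_C/COP_R = 797/0.3414 = 2330 kJ.

W_in ≈ 2330 kJ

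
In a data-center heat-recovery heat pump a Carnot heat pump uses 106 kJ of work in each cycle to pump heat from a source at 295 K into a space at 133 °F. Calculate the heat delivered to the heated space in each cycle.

T_H = 133 °F → (133 − 32) × 5/9 = 56.11 °C = 329.26 K.
For a reversible heat pump, COP_HP = T_H/(T_H − T_C) = 329.26/34.26 = 9.6103.
Q_H = COP_HP · W = 9.6103 × 106 = 1020 kJ.

Q_H ≈ 1020 kJ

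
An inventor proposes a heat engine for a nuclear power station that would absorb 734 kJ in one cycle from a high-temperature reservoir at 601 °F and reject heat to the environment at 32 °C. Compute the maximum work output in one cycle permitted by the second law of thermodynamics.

T_H = 601 °F → (601 − 32) × 5/9 = 316.11 °C = 589.26 K.
T_C = 32 °C → 32 + 273.15 = 305.15 K.
No engine can exceed the Carnot limit: η_max = 1 − T_C/T_H = 1 − 305.15/589.26 = 0.4821.
W_max = η_max · Q_H = 0.4821 × 734 = 353.9 kJ.

W_max ≈ 353.9 kJ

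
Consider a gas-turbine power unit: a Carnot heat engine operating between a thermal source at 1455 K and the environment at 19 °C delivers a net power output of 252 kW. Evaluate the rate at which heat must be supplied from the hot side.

T_C = 19 °C → 19 + 273.15 = 292.15 K.
For a reversible engine, η = 1 − T_C/T_H = 1 − 292.15/1455.00 = 0.7992.
Q_H = W/η = 252/0.7992 = 315.3 kW.

Q̇_H ≈ 315.3 kW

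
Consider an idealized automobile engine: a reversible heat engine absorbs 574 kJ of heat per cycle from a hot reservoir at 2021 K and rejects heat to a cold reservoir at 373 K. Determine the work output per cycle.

W ≈ 468 kJ

Since the cycle is reversible, η = 1 − T_C/T_H = 1 − 373.00/2021.00 = 0.8154.
W = η·Q_H = 0.8154 × 574 = 468 kJ.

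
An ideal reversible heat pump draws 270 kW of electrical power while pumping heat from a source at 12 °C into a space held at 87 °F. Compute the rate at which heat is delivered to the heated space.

Q̇_H ≈ 4420 kW

T_H = 87 °F → (87 − 32) × 5/9 = 30.56 °C = 303.71 K.
T_C = 12 °C → 12 + 273.15 = 285.15 K.
For a reversible heat pump, COP_HP = T_H/(T_H − T_C) = 303.71/18.56 = 16.3674.
Q_H = COP_HP · W = 16.3674 × 270 = 4420 kW.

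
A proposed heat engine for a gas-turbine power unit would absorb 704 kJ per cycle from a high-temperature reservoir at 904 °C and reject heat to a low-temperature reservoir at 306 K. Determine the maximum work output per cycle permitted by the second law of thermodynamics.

T_H = 904 °C → 904 + 273.15 = 1177.15 K.
The second-law ceiling is the Carnot efficiency, η_max = 1 − T_C/T_H = 1 − 306.00/1177.15 = 0.7401.
W_max = η_max · Q_H = 0.7401 × 704 = 521 kJ.

W_max ≈ 521 kJ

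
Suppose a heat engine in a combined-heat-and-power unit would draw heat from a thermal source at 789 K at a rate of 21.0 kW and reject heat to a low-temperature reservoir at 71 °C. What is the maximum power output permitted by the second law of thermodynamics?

T_C = 71 °C → 71 + 273.15 = 344.15 K.
The upper bound on efficiency is η_max = 1 − T_C/T_H = 1 − 344.15/789.00 = 0.5638.
W_max = η_max · Q_H = 0.5638 × 21.0 = 11.8 kW.

Ẇ_max ≈ 11.8 kW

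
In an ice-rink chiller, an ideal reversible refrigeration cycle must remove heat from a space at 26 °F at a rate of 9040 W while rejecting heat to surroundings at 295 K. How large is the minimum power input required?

T_C = 26 °F → (26 − 32) × 5/9 = -3.33 °C = 269.82 K.
COP_R = T_C/(T_H − T_C) = 269.82/25.18 = 10.7141.
W = Q_C/COP_R = 9040/10.7141 = 843.7 W.

Ẇ_in ≈ 843.7 W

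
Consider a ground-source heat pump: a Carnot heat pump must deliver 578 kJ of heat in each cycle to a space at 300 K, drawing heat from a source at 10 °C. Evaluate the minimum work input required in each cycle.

W_in ≈ 32.5 kJ

T_C = 10 °C → 10 + 273.15 = 283.15 K.
The Carnot heat-pump COP is COP_HP = T_H/(T_H − T_C) = 300.00/16.85 = 17.8042.
W = Q_H/COP_HP = 578/17.8042 = 32.5 kJ.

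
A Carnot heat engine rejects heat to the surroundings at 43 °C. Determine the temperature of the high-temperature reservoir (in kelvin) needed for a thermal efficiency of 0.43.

T_H ≈ 555 K

T_C = 43 °C → 43 + 273.15 = 316.15 K.
From η = 1 − T_C/T_H, solving for T_H gives T_H = T_C/(1 − η) = 316.15/(1 − 0.43) = 555 K.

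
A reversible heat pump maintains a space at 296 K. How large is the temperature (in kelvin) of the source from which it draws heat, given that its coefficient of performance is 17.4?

T_C ≈ 279 K

COP_HP = T_H/(T_H − T_C) ⇒ T_C = T_H·(COP_HP − 1)/COP_HP = 296.00 × (17.4 − 1)/17.4 = 279 K.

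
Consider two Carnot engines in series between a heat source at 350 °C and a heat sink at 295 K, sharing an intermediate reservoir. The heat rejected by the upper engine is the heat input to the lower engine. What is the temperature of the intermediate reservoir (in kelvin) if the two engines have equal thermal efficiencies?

T_m ≈ 429 K

T_H = 350 °C → 350 + 273.15 = 623.15 K.
Equal efficiencies require 1 − T_m/T_H = 1 − T_C/T_m, i.e. T_m/T_H = T_C/T_m, so T_m = √(T_H·T_C) = √(623.15 × 295.00) = 429 K.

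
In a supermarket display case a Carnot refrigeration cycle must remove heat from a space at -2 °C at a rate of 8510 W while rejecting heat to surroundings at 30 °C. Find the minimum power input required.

T_H = 30 °C → 30 + 273.15 = 303.15 K.
T_C = -2 °C → -2 + 273.15 = 271.15 K.
Carnot COP: COP_R = T_C/(T_H − T_C) = 271.15/32.00 = 8.4734.
W = Q_C/COP_R = 8510/8.4734 = 1000 W.

Ẇ_in ≈ 1000 W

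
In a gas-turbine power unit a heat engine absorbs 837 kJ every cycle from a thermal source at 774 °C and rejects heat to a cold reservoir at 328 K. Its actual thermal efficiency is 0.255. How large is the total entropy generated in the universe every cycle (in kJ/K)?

ΔS_univ ≈ 1.102 kJ/K

T_H = 774 °C → 774 + 273.15 = 1047.15 K.
W = η·Q_H = 0.255 × 837 = 213.4 kJ, so Q_C = Q_H − W = 623.6 kJ.
Entropy balance on the reservoirs: −Q_H/T_H = -0.7993 kJ/K, +Q_C/T_C = 1.901 kJ/K.
ΔS_univ = −Q_H/T_H + Q_C/T_C = 1.102 kJ/K (> 0, since η = 0.255 < η_Carnot = 0.687).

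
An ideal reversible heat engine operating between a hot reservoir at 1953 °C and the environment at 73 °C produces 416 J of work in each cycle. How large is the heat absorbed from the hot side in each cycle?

T_H = 1953 °C → 1953 + 273.15 = 2226.15 K.
T_C = 73 °C → 73 + 273.15 = 346.15 K.
The Carnot efficiency is η = 1 − T_C/T_H = 1 − 346.15/2226.15 = 0.8445.
Q_H = W/η = 416/0.8445 = 493 J.

Q_H ≈ 493 J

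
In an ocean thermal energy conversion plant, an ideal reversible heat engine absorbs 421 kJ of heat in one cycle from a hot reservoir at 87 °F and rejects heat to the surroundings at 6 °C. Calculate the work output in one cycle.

T_H = 87 °F → (87 − 32) × 5/9 = 30.56 °C = 303.71 K.
T_C = 6 °C → 6 + 273.15 = 279.15 K.
Carnot efficiency: η = 1 − T_C/T_H = 1 − 279.15/303.71 = 0.0809.
W = η·Q_H = 0.0809 × 421 = 34.04 kJ.

W ≈ 34.04 kJ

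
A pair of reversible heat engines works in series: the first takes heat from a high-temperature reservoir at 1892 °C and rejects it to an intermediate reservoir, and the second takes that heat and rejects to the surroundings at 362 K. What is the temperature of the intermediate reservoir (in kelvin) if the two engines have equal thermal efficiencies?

T_H = 1892 °C → 1892 + 273.15 = 2165.15 K.
Equal efficiencies require 1 − T_m/T_H = 1 − T_C/T_m, i.e. T_m/T_H = T_C/T_m, so T_m = √(T_H·T_C) = √(2165.15 × 362.00) = 885 K.

T_m ≈ 885 K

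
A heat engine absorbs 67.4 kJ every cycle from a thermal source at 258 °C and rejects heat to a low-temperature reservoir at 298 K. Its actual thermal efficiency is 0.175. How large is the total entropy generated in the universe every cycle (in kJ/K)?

T_H = 258 °C → 258 + 273.15 = 531.15 K.
W = η·Q_H = 0.175 × 67.4 = 11.79 kJ, so Q_C = Q_H − W = 55.61 kJ.
Reservoir entropy changes: ΔS_H = −Q_H/T_H = −67.4/531.15 = -0.1269 kJ/K and ΔS_C = +Q_C/T_C = 55.61/298.00 = 0.1866 kJ/K.
ΔS_univ = −Q_H/T_H + Q_C/T_C = 0.0597 kJ/K (> 0, since η = 0.175 < η_Carnot = 0.439).

ΔS_univ ≈ 0.0597 kJ/K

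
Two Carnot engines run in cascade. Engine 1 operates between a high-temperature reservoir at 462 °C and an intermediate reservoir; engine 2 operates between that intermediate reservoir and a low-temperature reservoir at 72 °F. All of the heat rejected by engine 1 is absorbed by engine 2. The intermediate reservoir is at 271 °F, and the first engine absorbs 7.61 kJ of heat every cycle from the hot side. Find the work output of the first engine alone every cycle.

T_H = 462 °C → 462 + 273.15 = 735.15 K.
T_C = 72 °F → (72 − 32) × 5/9 = 22.22 °C = 295.37 K.
T_m = 271 °F → (271 − 32) × 5/9 = 132.78 °C = 405.93 K.
First-stage efficiency η₁ = 1 − T_m/T_H = 1 − 405.93/735.15 = 0.4478.
W₁ = η₁·Q_H = 0.4478 × 7.61 = 3.41 kJ.

W₁ ≈ 3.41 kJ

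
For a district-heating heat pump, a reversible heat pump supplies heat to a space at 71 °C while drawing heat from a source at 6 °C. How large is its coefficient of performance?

T_H = 71 °C → 71 + 273.15 = 344.15 K.
T_C = 6 °C → 6 + 273.15 = 279.15 K.
The Carnot heat-pump COP is COP_HP = T_H/(T_H − T_C) = 344.15/(344.15 − 279.15) = 5.29.

COP_HP ≈ 5.29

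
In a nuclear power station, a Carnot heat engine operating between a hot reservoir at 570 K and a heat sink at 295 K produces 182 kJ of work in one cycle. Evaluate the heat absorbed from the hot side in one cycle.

The Carnot efficiency is η = 1 − T_C/T_H = 1 − 295.00/570.00 = 0.4825.
Q_H = W/η = 182/0.4825 = 377 kJ.

Q_H ≈ 377 kJ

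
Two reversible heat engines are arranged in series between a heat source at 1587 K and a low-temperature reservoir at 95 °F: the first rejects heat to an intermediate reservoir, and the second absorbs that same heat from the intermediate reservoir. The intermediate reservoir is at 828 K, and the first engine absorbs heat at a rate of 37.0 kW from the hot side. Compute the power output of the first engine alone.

T_C = 95 °F → (95 − 32) × 5/9 = 35.00 °C = 308.15 K.
First-stage efficiency η₁ = 1 − T_m/T_H = 1 − 828.00/1587.00 = 0.4783.
W₁ = η₁·Q_H = 0.4783 × 37.0 = 17.7 kW.

Ẇ₁ ≈ 17.7 kW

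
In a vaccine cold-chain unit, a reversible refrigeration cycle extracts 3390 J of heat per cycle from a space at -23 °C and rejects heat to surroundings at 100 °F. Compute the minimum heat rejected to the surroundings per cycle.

T_H = 100 °F → (100 − 32) × 5/9 = 37.78 °C = 310.93 K.
T_C = -23 °C → -23 + 273.15 = 250.15 K.
For a reversible cycle Q_H/Q_C = T_H/T_C, so Q_H = Q_C·T_H/T_C = 3390 × 310.93/250.15 = 4210 J.

Q_H ≈ 4210 J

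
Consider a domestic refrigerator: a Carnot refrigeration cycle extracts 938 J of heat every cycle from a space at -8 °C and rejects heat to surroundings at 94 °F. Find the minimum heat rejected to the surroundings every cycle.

T_H = 94 °F → (94 − 32) × 5/9 = 34.44 °C = 307.59 K.
T_C = -8 °C → -8 + 273.15 = 265.15 K.
For a reversible cycle Q_H/Q_C = T_H/T_C, so Q_H = Q_C·T_H/T_C = 938 × 307.59/265.15 = 1088 J.

Q_H ≈ 1088 J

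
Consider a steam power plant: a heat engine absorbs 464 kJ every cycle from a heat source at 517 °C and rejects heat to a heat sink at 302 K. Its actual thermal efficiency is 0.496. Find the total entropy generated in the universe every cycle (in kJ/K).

ΔS_univ ≈ 0.187 kJ/K

T_H = 517 °C → 517 + 273.15 = 790.15 K.
W = η·Q_H = 0.496 × 464 = 230.1 kJ, so Q_C = Q_H − W = 233.9 kJ.
Reservoir entropy changes: ΔS_H = −Q_H/T_H = −464/790.15 = -0.5872 kJ/K and ΔS_C = +Q_C/T_C = 233.9/302.00 = 0.7744 kJ/K.
ΔS_univ = −Q_H/T_H + Q_C/T_C = 0.187 kJ/K (> 0, since η = 0.496 < η_Carnot = 0.618).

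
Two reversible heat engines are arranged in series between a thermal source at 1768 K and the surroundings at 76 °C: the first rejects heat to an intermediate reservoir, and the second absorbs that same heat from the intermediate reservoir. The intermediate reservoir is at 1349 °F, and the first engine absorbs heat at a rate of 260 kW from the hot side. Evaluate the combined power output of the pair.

T_C = 76 °C → 76 + 273.15 = 349.15 K.
Two reversible stages in series are equivalent to a single Carnot engine between T_H and T_C, so η_total = 1 − T_C/T_H = 1 − 349.15/1768.00 = 0.8025.
W_total = η_total · Q_H = 0.8025 × 260 = 208.7 kW.

Ẇ_total ≈ 208.7 kW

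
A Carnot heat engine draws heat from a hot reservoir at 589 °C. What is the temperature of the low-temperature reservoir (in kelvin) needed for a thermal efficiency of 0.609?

T_H = 589 °C → 589 + 273.15 = 862.15 K.
From η = 1 − T_C/T_H, T_C = T_H·(1 − η) = 862.15 × (1 − 0.609) = 337 K.

T_C ≈ 337 K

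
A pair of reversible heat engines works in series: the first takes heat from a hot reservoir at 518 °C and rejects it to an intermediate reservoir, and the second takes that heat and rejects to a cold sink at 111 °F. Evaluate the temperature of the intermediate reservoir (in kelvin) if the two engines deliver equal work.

T_m ≈ 554 K

T_H = 518 °C → 518 + 273.15 = 791.15 K.
T_C = 111 °F → (111 − 32) × 5/9 = 43.89 °C = 317.04 K.
For reversible stages Q_m = Q_H·(T_m/T_H). Setting W₁ = Q_H(1 − T_m/T_H) equal to W₂ = Q_m(1 − T_C/T_m) = Q_H·(T_m − T_C)/T_H gives T_H − T_m = T_m − T_C, so T_m = (T_H + T_C)/2 = (791.15 + 317.04)/2 = 554 K.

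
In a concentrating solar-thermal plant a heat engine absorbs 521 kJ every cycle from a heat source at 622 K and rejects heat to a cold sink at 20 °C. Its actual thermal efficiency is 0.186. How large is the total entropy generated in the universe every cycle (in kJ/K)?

ΔS_univ ≈ 0.6091 kJ/K

T_C = 20 °C → 20 + 273.15 = 293.15 K.
W = η·Q_H = 0.186 × 521 = 96.91 kJ, so Q_C = Q_H − W = 424.1 kJ.
Entropy balance on the reservoirs: −Q_H/T_H = -0.8376 kJ/K, +Q_C/T_C = 1.447 kJ/K.
ΔS_univ = −Q_H/T_H + Q_C/T_C = 0.6091 kJ/K (> 0, since η = 0.186 < η_Carnot = 0.529).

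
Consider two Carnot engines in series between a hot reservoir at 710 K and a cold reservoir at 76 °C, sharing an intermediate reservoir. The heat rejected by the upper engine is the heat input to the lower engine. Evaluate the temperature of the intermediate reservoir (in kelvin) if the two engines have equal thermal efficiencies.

T_C = 76 °C → 76 + 273.15 = 349.15 K.
Equal efficiencies require 1 − T_m/T_H = 1 − T_C/T_m, i.e. T_m/T_H = T_C/T_m, so T_m = √(T_H·T_C) = √(710.00 × 349.15) = 498 K.

T_m ≈ 498 K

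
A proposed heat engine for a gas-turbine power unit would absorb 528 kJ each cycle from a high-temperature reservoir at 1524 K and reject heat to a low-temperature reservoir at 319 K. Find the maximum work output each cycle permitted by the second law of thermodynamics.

By the Carnot theorem, η_max = 1 − T_C/T_H = 1 − 319.00/1524.00 = 0.7907.
W_max = η_max · Q_H = 0.7907 × 528 = 417.5 kJ.

W_max ≈ 417.5 kJ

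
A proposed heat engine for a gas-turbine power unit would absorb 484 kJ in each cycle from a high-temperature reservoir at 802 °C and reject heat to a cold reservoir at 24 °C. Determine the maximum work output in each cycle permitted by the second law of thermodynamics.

W_max ≈ 350 kJ

T_H = 802 °C → 802 + 273.15 = 1075.15 K.
T_C = 24 °C → 24 + 273.15 = 297.15 K.
By the Carnot theorem, η_max = 1 − T_C/T_H = 1 − 297.15/1075.15 = 0.7236.
W_max = η_max · Q_H = 0.7236 × 484 = 350 kJ.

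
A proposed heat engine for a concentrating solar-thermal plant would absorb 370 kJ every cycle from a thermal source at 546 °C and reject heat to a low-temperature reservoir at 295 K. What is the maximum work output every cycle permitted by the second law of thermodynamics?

T_H = 546 °C → 546 + 273.15 = 819.15 K.
No engine can exceed the Carnot limit: η_max = 1 − T_C/T_H = 1 − 295.00/819.15 = 0.6399.
W_max = η_max · Q_H = 0.6399 × 370 = 237 kJ.

W_max ≈ 237 kJ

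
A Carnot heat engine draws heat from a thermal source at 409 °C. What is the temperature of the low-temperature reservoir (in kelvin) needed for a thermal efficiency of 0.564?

T_H = 409 °C → 409 + 273.15 = 682.15 K.
From η = 1 − T_C/T_H, T_C = T_H·(1 − η) = 682.15 × (1 − 0.564) = 297 K.

T_C ≈ 297 K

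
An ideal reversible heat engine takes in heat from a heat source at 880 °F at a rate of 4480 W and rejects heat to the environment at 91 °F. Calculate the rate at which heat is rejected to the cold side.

T_H = 880 °F → (880 − 32) × 5/9 = 471.11 °C = 744.26 K.
T_C = 91 °F → (91 − 32) × 5/9 = 32.78 °C = 305.93 K.
η_rev = 1 − T_C/T_H = 1 − 305.93/744.26 = 0.5890.
For a reversible cycle Q_C/Q_H = T_C/T_H, so Q_C = 4480 × 305.93/744.26 = 1840 W.

Q̇_C ≈ 1840 W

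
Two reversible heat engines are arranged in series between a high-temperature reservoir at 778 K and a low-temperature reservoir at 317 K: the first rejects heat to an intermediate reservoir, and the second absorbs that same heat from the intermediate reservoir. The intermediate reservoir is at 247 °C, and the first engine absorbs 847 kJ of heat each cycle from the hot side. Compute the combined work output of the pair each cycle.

W_total ≈ 501.9 kJ

Two reversible stages in series are equivalent to a single Carnot engine between T_H and T_C, so η_total = 1 − T_C/T_H = 1 − 317.00/778.00 = 0.5925.
W_total = η_total · Q_H = 0.5925 × 847 = 501.9 kJ.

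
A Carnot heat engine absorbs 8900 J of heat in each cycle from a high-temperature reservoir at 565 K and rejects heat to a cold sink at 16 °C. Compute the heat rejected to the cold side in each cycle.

Q_C ≈ 4550 J

T_C = 16 °C → 16 + 273.15 = 289.15 K.
Since the cycle is reversible, η = 1 − T_C/T_H = 1 − 289.15/565.00 = 0.4882.
For a reversible cycle Q_C/Q_H = T_C/T_H, so Q_C = 8900 × 289.15/565.00 = 4550 J.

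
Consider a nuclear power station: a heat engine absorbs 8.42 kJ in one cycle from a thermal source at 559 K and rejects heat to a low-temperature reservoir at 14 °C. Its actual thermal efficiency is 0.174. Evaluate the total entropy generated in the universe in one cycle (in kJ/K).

T_C = 14 °C → 14 + 273.15 = 287.15 K.
W = η·Q_H = 0.174 × 8.42 = 1.465 kJ, so Q_C = Q_H − W = 6.955 kJ.
The hot reservoir loses entropy Q_H/T_H = 8.42/559.00 = 0.01506 kJ/K; the cold reservoir gains Q_C/T_C = 6.955/287.15 = 0.02422 kJ/K.
ΔS_univ = −Q_H/T_H + Q_C/T_C = 0.00916 kJ/K (> 0, since η = 0.174 < η_Carnot = 0.486).

ΔS_univ ≈ 0.00916 kJ/K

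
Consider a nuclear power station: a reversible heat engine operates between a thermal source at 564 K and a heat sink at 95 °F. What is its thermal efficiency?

η ≈ 0.4536

T_C = 95 °F → (95 − 32) × 5/9 = 35.00 °C = 308.15 K.
The Carnot efficiency is η = 1 − T_C/T_H = 1 − 308.15/564.00 = 0.4536.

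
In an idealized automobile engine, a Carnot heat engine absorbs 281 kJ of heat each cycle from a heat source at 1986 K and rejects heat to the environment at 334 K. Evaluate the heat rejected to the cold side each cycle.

Q_C ≈ 47.3 kJ

The Carnot efficiency is η = 1 − T_C/T_H = 1 − 334.00/1986.00 = 0.8318.
For a reversible cycle Q_C/Q_H = T_C/T_H, so Q_C = 281 × 334.00/1986.00 = 47.3 kJ.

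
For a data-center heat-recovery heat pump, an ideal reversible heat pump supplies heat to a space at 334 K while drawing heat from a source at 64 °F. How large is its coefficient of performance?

COP_HP ≈ 7.75

T_C = 64 °F → (64 − 32) × 5/9 = 17.78 °C = 290.93 K.
Reversible heating COP: COP_HP = T_H/(T_H − T_C) = 334.00/(334.00 − 290.93) = 7.75.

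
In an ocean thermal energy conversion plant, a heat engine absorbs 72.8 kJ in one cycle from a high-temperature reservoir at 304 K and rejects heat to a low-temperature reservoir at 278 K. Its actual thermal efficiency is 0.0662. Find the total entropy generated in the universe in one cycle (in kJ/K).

W = η·Q_H = 0.0662 × 72.8 = 4.819 kJ, so Q_C = Q_H − W = 67.98 kJ.
The hot reservoir loses entropy Q_H/T_H = 72.8/304.00 = 0.2395 kJ/K; the cold reservoir gains Q_C/T_C = 67.98/278.00 = 0.2445 kJ/K.
ΔS_univ = −Q_H/T_H + Q_C/T_C = 0.005061 kJ/K (> 0, since η = 0.0662 < η_Carnot = 0.086).

ΔS_univ ≈ 0.005061 kJ/K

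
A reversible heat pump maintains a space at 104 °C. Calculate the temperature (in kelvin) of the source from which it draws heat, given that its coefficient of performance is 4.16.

T_H = 104 °C → 104 + 273.15 = 377.15 K.
COP_HP = T_H/(T_H − T_C) ⇒ T_C = T_H·(COP_HP − 1)/COP_HP = 377.15 × (4.16 − 1)/4.16 = 286.5 K.

T_C ≈ 286.5 K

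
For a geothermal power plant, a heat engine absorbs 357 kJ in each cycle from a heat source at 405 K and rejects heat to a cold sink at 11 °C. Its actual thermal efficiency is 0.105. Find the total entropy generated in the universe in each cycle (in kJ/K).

T_C = 11 °C → 11 + 273.15 = 284.15 K.
W = η·Q_H = 0.105 × 357 = 37.48 kJ, so Q_C = Q_H − W = 319.5 kJ.
The hot reservoir loses entropy Q_H/T_H = 357/405.00 = 0.8815 kJ/K; the cold reservoir gains Q_C/T_C = 319.5/284.15 = 1.124 kJ/K.
ΔS_univ = −Q_H/T_H + Q_C/T_C = 0.2430 kJ/K (> 0, since η = 0.105 < η_Carnot = 0.298).

ΔS_univ ≈ 0.2430 kJ/K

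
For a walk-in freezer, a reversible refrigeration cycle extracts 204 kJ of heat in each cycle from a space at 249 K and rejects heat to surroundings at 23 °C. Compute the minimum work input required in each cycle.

W_in ≈ 38.6 kJ

T_H = 23 °C → 23 + 273.15 = 296.15 K.
COP_R = T_C/(T_H − T_C) = 249.00/47.15 = 5.2810.
W = Q_C/COP_R = 204/5.2810 = 38.6 kJ.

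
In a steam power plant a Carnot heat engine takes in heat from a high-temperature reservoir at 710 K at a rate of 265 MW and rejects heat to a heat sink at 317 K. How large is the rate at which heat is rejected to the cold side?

Q̇_C ≈ 118 MW

Carnot efficiency: η = 1 − T_C/T_H = 1 − 317.00/710.00 = 0.5535.
For a reversible cycle Q_C/Q_H = T_C/T_H, so Q_C = 265 × 317.00/710.00 = 118 MW.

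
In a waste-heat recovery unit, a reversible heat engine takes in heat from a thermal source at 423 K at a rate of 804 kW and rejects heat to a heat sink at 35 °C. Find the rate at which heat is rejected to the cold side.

T_C = 35 °C → 35 + 273.15 = 308.15 K.
η_rev = 1 − T_C/T_H = 1 − 308.15/423.00 = 0.2715.
For a reversible cycle Q_C/Q_H = T_C/T_H, so Q_C = 804 × 308.15/423.00 = 585.7 kW.

Q̇_C ≈ 585.7 kW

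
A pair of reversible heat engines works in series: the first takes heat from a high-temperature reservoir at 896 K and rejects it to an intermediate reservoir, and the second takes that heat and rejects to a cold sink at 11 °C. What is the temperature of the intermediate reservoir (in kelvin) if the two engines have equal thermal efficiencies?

T_C = 11 °C → 11 + 273.15 = 284.15 K.
Equal efficiencies require 1 − T_m/T_H = 1 − T_C/T_m, i.e. T_m/T_H = T_C/T_m, so T_m = √(T_H·T_C) = √(896.00 × 284.15) = 505 K.

T_m ≈ 505 K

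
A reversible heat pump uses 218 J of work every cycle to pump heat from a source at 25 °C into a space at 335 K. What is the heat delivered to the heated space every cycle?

Q_H ≈ 1982 J

T_C = 25 °C → 25 + 273.15 = 298.15 K.
Reversible heating COP: COP_HP = T_H/(T_H − T_C) = 335.00/36.85 = 9.0909.
Q_H = COP_HP · W = 9.0909 × 218 = 1982 J.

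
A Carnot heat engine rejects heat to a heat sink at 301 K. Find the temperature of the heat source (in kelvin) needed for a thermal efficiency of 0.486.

From η = 1 − T_C/T_H, solving for T_H gives T_H = T_C/(1 − η) = 301.00/(1 − 0.486) = 586 K.

T_H ≈ 586 K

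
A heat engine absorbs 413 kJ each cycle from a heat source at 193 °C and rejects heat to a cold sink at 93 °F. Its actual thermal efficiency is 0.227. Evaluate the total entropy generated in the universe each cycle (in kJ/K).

T_H = 193 °C → 193 + 273.15 = 466.15 K.
T_C = 93 °F → (93 − 32) × 5/9 = 33.89 °C = 307.04 K.
W = η·Q_H = 0.227 × 413 = 93.75 kJ, so Q_C = Q_H − W = 319.2 kJ.
Reservoir entropy changes: ΔS_H = −Q_H/T_H = −413/466.15 = -0.8860 kJ/K and ΔS_C = +Q_C/T_C = 319.2/307.04 = 1.040 kJ/K.
ΔS_univ = −Q_H/T_H + Q_C/T_C = 0.1538 kJ/K (> 0, since η = 0.227 < η_Carnot = 0.341).

ΔS_univ ≈ 0.1538 kJ/K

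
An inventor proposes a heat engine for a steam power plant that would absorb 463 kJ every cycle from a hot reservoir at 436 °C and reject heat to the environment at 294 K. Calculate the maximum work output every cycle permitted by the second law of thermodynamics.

W_max ≈ 271 kJ

T_H = 436 °C → 436 + 273.15 = 709.15 K.
The upper bound on efficiency is η_max = 1 − T_C/T_H = 1 − 294.00/709.15 = 0.5854.
W_max = η_max · Q_H = 0.5854 × 463 = 271 kJ.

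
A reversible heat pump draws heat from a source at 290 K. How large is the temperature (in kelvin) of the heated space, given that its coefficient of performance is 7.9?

COP_HP = T_H/(T_H − T_C) ⇒ T_H = T_C·COP_HP/(COP_HP − 1) = 290.00 × 7.9/(7.9 − 1) = 332 K.

T_H ≈ 332 K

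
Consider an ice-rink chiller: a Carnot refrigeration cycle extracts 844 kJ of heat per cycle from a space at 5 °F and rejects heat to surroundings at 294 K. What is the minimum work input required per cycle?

T_C = 5 °F → (5 − 32) × 5/9 = -15.00 °C = 258.15 K.
The reversible coefficient of performance is COP_R = T_C/(T_H − T_C) = 258.15/35.85 = 7.2008.
W = Q_C/COP_R = 844/7.2008 = 117.2 kJ.

W_in ≈ 117.2 kJ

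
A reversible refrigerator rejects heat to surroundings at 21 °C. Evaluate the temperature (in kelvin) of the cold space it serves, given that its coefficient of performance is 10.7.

T_H = 21 °C → 21 + 273.15 = 294.15 K.
COP_R = T_C/(T_H − T_C) ⇒ T_C = T_H·COP_R/(1 + COP_R) = 294.15 × 10.7/(1 + 10.7) = 269.0 K.

T_C ≈ 269.0 K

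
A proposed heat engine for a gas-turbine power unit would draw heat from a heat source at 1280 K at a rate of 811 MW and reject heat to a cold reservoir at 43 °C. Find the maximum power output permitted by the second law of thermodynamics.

Ẇ_max ≈ 610.7 MW

T_C = 43 °C → 43 + 273.15 = 316.15 K.
The second-law ceiling is the Carnot efficiency, η_max = 1 − T_C/T_H = 1 − 316.15/1280.00 = 0.7530.
W_max = η_max · Q_H = 0.7530 × 811 = 610.7 MW.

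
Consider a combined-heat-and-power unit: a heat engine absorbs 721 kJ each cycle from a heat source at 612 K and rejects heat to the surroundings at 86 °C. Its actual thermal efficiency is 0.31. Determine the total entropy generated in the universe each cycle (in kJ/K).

ΔS_univ ≈ 0.207 kJ/K

T_C = 86 °C → 86 + 273.15 = 359.15 K.
W = η·Q_H = 0.31 × 721 = 223.5 kJ, so Q_C = Q_H − W = 497.5 kJ.
Reservoir entropy changes: ΔS_H = −Q_H/T_H = −721/612.00 = -1.178 kJ/K and ΔS_C = +Q_C/T_C = 497.5/359.15 = 1.385 kJ/K.
ΔS_univ = −Q_H/T_H + Q_C/T_C = 0.207 kJ/K (> 0, since η = 0.31 < η_Carnot = 0.413).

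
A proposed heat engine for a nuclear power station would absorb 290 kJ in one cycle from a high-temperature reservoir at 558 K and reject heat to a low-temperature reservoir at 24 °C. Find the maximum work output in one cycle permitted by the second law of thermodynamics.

W_max ≈ 136 kJ

T_C = 24 °C → 24 + 273.15 = 297.15 K.
No engine can exceed the Carnot limit: η_max = 1 − T_C/T_H = 1 − 297.15/558.00 = 0.4675.
W_max = η_max · Q_H = 0.4675 × 290 = 136 kJ.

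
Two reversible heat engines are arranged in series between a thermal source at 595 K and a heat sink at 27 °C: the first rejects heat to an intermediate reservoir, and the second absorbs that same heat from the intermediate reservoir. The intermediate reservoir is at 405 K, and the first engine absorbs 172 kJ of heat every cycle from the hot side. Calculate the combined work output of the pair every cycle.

W_total ≈ 85.2 kJ

T_C = 27 °C → 27 + 273.15 = 300.15 K.
Two reversible stages in series are equivalent to a single Carnot engine between T_H and T_C, so η_total = 1 − T_C/T_H = 1 − 300.15/595.00 = 0.4955.
W_total = η_total · Q_H = 0.4955 × 172 = 85.2 kJ.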